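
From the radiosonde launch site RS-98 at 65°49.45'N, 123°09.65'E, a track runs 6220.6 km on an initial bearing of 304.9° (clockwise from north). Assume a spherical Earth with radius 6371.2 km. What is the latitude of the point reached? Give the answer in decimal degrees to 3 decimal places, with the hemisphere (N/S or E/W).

44.833°N

RS-98: φ = +65.82417°, λ = +123.16083°
δ = d/R = 6220.6/6371.2 = 0.976362 rad
φ₂ = arcsin(sin φ₁ cos δ + cos φ₁ sin δ cos θ)
   = arcsin(0.91229·0.56004 + 0.40954·0.82847·0.57215) = 44.83301°
λ₂ = λ₁ + atan2(sin θ sin δ cos φ₁, cos δ − sin φ₁ sin φ₂) = 16.52104°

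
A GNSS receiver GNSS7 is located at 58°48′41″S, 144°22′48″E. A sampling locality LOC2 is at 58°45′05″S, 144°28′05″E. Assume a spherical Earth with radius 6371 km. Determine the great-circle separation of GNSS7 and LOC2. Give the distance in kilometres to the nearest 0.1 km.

8.4 km

GNSS7: φ = -58.81139°, λ = +144.38000°
LOC2: φ = -58.75139°, λ = +144.46806°
Δφ = 0.0600°,  Δλ = 0.0881°
a = sin²(Δφ/2) + cos φ₁ cos φ₂ sin²(Δλ/2) = 0.000000
c = 2·arcsin(√a) = 0.001316 rad = 0.0754°
d = R·c = 6371 × 0.001316 = 8.4 km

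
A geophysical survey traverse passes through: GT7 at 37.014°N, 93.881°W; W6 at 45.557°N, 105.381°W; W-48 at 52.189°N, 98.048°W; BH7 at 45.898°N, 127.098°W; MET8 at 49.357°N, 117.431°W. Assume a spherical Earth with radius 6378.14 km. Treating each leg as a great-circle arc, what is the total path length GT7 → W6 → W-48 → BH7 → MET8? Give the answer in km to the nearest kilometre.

GT7→W6: c = 0.211674 rad, d = 1350.09 km
W6→W-48: c = 0.142968 rad, d = 911.87 km
W-48→BH7: c = 0.347274 rad, d = 2214.96 km
BH7→MET8: c = 0.128606 rad, d = 820.27 km
Total = 1350.09 + 911.87 + 2214.96 + 820.27 = 5297.19 km

5297 km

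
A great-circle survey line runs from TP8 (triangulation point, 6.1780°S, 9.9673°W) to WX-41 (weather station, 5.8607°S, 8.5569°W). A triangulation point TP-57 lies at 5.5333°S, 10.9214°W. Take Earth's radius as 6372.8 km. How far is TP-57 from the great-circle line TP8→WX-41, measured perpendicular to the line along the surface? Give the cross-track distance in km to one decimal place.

δ₁₃ = central angle TP8→TP-57 = 0.020025 rad  (haversine)
θ₁₃ = bearing TP8→TP-57 = 304.137°,  θ₁₂ = bearing TP8→WX-41 = 77.328°
dₓₜ = R·arcsin(sin δ₁₃ · sin(θ₁₃ − θ₁₂)) = 6372.8·arcsin(0.02002·sin(226.810°)) = -93.041 km
|dₓₜ| = 93.041 km

93.0 km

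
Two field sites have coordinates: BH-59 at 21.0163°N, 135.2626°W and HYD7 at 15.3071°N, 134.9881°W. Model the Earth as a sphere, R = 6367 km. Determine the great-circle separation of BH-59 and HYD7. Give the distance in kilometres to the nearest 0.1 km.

635.1 km

Δφ = -5.7092°,  Δλ = 0.2745°
a = sin²(Δφ/2) + cos φ₁ cos φ₂ sin²(Δλ/2) = 0.002485
c = 2·arcsin(√a) = 0.099748 rad = 5.7151°
d = R·c = 6367 × 0.099748 = 635.1 km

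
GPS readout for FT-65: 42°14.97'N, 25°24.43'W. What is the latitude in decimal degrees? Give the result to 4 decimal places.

42° + 14.97′/60 = 42 + 0.24950 = 42.2495°

42.2495°N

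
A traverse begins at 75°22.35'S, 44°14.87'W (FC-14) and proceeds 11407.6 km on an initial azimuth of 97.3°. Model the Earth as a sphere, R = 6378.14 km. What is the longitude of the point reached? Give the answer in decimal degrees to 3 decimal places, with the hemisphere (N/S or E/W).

FC-14: φ = -75.37250°, λ = -44.24783°
δ = d/R = 11407.6/6378.14 = 1.788547 rad
φ₂ = arcsin(sin φ₁ cos δ + cos φ₁ sin δ cos θ)
   = arcsin(-0.96759·-0.21603 + 0.25253·0.97639·-0.12706) = 10.23588°
λ₂ = λ₁ + atan2(sin θ sin δ cos φ₁, cos δ − sin φ₁ sin φ₂) = 55.97183°

55.972°E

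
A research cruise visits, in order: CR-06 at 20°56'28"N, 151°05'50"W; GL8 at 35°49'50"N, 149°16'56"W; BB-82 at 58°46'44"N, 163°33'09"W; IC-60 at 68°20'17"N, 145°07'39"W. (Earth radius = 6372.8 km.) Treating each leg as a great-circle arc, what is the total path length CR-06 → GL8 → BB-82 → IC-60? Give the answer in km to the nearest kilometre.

CR-06: φ = +20.94111°, λ = -151.09722°
GL8: φ = +35.83056°, λ = -149.28222°
BB-82: φ = +58.77889°, λ = -163.55250°
IC-60: φ = +68.33806°, λ = -145.12750°
CR-06→GL8: c = 0.261344 rad, d = 1665.49 km
GL8→BB-82: c = 0.432574 rad, d = 2756.71 km
BB-82→IC-60: c = 0.218118 rad, d = 1390.02 km
Total = 1665.49 + 2756.71 + 1390.02 = 5812.23 km

5812 km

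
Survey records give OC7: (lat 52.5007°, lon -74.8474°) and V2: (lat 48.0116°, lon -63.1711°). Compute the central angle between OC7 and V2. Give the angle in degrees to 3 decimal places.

8.696°

Δφ = -4.4891°,  Δλ = 11.6763°
a = sin²(Δφ/2) + cos φ₁ cos φ₂ sin²(Δλ/2) = 0.005747
c = 2·arcsin(√a) = 0.151770 rad = 8.6958°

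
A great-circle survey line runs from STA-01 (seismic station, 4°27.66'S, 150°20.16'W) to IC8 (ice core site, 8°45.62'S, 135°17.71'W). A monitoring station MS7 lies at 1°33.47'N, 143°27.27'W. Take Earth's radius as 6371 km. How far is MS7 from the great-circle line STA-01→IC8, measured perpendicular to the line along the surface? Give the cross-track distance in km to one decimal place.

STA-01: φ = -4.46100°, λ = -150.33600°
IC8: φ = -8.76033°, λ = -135.29517°
MS7: φ = +1.55783°, λ = -143.45450°
δ₁₃ = central angle STA-01→MS7 = 0.159492 rad  (haversine)
θ₁₃ = bearing STA-01→MS7 = 48.951°,  θ₁₂ = bearing STA-01→IC8 = 106.834°
dₓₜ = R·arcsin(sin δ₁₃ · sin(θ₁₃ − θ₁₂)) = 6371·arcsin(0.15882·sin(-57.882°)) = -859.579 km
|dₓₜ| = 859.579 km

859.6 km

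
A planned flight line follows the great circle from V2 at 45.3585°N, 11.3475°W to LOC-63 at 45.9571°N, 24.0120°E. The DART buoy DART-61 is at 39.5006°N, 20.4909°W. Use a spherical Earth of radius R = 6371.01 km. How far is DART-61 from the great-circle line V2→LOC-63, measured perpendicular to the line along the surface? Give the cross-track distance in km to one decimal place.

396.1 km

δ₁₃ = central angle V2→DART-61 = 0.155793 rad  (haversine)
θ₁₃ = bearing V2→DART-61 = 232.207°,  θ₁₂ = bearing V2→LOC-63 = 75.815°
dₓₜ = R·arcsin(sin δ₁₃ · sin(θ₁₃ − θ₁₂)) = 6371.01·arcsin(0.15516·sin(156.392°)) = 396.141 km
|dₓₜ| = 396.141 km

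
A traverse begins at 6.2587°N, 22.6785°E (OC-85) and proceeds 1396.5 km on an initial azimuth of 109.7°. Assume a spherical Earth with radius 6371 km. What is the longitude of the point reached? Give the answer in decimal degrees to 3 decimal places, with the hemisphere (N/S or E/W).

34.498°E

δ = d/R = 1396.5/6371 = 0.219196 rad
φ₂ = arcsin(sin φ₁ cos δ + cos φ₁ sin δ cos θ)
   = arcsin(0.10902·0.97607 + 0.99404·0.21745·-0.33710) = 1.92243°
λ₂ = λ₁ + atan2(sin θ sin δ cos φ₁, cos δ − sin φ₁ sin φ₂) = 34.49826°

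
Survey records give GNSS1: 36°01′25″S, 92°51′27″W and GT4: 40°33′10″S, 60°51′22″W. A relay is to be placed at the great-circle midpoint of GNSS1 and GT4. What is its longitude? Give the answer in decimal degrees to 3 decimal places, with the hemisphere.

77.370°W

GNSS1: φ = -36.02361°, λ = -92.85750°
GT4: φ = -40.55278°, λ = -60.85611°
Bx = cos φ₂ cos Δλ = 0.644343,  By = cos φ₂ sin Δλ = 0.402652
φₘ = atan2(sin φ₁ + sin φ₂, √((cos φ₁ + Bx)² + By²)) = -39.39287°
λₘ = λ₁ + atan2(By, cos φ₁ + Bx) = -77.36970°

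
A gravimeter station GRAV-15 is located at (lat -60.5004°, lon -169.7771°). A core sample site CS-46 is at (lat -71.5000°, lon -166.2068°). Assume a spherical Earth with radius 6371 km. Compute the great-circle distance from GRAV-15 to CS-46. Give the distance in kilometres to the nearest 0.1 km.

Δφ = -10.9996°,  Δλ = 3.5703°
a = sin²(Δφ/2) + cos φ₁ cos φ₂ sin²(Δλ/2) = 0.009337
c = 2·arcsin(√a) = 0.193562 rad = 11.0903°
d = R·c = 6371 × 0.193562 = 1233.2 km

1233.2 km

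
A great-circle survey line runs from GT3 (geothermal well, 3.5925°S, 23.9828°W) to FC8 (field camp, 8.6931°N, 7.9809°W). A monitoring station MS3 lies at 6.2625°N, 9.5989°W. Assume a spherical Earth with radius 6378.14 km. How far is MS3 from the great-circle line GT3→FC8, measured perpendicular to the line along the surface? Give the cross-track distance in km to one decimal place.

108.3 km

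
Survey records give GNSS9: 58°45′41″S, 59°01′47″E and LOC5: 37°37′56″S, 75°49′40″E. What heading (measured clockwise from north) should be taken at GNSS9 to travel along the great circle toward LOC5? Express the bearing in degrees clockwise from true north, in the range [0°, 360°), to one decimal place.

34.6°

GNSS9: φ = -58.76139°, λ = +59.02972°
LOC5: φ = -37.63222°, λ = +75.82778°
Δλ = 16.7981°
y = sin Δλ · cos φ₂ = 0.228872
x = cos φ₁ sin φ₂ − sin φ₁ cos φ₂ cos Δλ = 0.331578
θ = atan2(y, x) = 34.6154° → 34.6154° (mod 360°)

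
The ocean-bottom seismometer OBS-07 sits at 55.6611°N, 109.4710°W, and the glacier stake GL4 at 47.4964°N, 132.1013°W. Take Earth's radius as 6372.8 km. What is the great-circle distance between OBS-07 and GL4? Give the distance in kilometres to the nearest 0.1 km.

1796.7 km

Δφ = -8.1647°,  Δλ = -22.6303°
a = sin²(Δφ/2) + cos φ₁ cos φ₂ sin²(Δλ/2) = 0.019740
c = 2·arcsin(√a) = 0.281929 rad = 16.1534°
d = R·c = 6372.8 × 0.281929 = 1796.7 km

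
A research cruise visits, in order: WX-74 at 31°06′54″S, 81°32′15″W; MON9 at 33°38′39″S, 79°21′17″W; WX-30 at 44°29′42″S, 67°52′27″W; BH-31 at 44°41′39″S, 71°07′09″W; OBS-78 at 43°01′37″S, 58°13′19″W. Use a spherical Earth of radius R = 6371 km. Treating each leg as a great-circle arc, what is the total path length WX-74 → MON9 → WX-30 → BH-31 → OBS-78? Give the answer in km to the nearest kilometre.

3213 km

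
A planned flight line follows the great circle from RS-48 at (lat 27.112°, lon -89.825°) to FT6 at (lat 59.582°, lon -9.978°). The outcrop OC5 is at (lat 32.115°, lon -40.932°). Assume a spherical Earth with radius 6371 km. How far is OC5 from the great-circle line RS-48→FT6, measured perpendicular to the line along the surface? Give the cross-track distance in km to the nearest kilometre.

2638 km

δ₁₃ = central angle RS-48→OC5 = 0.740769 rad  (haversine)
θ₁₃ = bearing RS-48→OC5 = 71.026°,  θ₁₂ = bearing RS-48→FT6 = 34.434°
dₓₜ = R·arcsin(sin δ₁₃ · sin(θ₁₃ − θ₁₂)) = 6371·arcsin(0.67486·sin(36.591°)) = 2637.658 km
|dₓₜ| = 2637.658 km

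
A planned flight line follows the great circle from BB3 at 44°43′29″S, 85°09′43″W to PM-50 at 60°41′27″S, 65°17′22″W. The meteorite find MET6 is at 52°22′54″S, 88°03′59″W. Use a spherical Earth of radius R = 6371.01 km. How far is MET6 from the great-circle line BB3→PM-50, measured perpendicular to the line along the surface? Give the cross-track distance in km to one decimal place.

BB3: φ = -44.72472°, λ = -85.16194°
PM-50: φ = -60.69083°, λ = -65.28944°
MET6: φ = -52.38167°, λ = -88.06639°
δ₁₃ = central angle BB3→MET6 = 0.137757 rad  (haversine)
θ₁₃ = bearing BB3→MET6 = 193.016°,  θ₁₂ = bearing BB3→PM-50 = 150.622°
dₓₜ = R·arcsin(sin δ₁₃ · sin(θ₁₃ − θ₁₂)) = 6371.01·arcsin(0.13732·sin(42.394°)) = 590.716 km
|dₓₜ| = 590.716 km

590.7 km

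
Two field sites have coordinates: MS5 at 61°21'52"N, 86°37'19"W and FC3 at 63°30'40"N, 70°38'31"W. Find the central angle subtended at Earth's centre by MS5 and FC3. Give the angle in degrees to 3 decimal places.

7.676°

MS5: φ = +61.36444°, λ = -86.62194°
FC3: φ = +63.51111°, λ = -70.64194°
Δφ = 2.1467°,  Δλ = 15.9800°
a = sin²(Δφ/2) + cos φ₁ cos φ₂ sin²(Δλ/2) = 0.004481
c = 2·arcsin(√a) = 0.133978 rad = 7.6764°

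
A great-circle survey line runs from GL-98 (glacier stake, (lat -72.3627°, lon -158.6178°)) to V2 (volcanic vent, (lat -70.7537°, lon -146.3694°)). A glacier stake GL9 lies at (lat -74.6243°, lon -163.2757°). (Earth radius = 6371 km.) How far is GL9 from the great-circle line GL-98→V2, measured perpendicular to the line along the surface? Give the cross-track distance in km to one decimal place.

206.7 km

δ₁₃ = central angle GL-98→GL9 = 0.045704 rad  (haversine)
θ₁₃ = bearing GL-98→GL9 = 208.117°,  θ₁₂ = bearing GL-98→V2 = 73.339°
dₓₜ = R·arcsin(sin δ₁₃ · sin(θ₁₃ − θ₁₂)) = 6371·arcsin(0.04569·sin(134.777°)) = 206.659 km
|dₓₜ| = 206.659 km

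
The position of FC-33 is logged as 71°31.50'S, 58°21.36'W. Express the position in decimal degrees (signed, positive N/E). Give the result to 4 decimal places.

-71.5250°, -58.3560°

lat: 71.5250° S → -71.5250°
lon: 58.3560° W → -58.3560°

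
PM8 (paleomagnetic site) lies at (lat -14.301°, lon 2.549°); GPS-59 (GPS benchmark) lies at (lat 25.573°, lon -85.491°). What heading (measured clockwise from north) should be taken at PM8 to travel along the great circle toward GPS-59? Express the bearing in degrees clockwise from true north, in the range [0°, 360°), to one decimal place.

Δλ = -88.0400°
y = sin Δλ · cos φ₂ = -0.901508
x = cos φ₁ sin φ₂ − sin φ₁ cos φ₂ cos Δλ = 0.425905
θ = atan2(y, x) = -64.7123° → 295.2877° (mod 360°)

295.3°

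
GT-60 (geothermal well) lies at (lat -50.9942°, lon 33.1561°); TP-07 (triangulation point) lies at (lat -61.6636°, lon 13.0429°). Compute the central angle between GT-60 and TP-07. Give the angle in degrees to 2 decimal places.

15.31°

Δφ = -10.6694°,  Δλ = -20.1132°
a = sin²(Δφ/2) + cos φ₁ cos φ₂ sin²(Δλ/2) = 0.017753
c = 2·arcsin(√a) = 0.267279 rad = 15.3140°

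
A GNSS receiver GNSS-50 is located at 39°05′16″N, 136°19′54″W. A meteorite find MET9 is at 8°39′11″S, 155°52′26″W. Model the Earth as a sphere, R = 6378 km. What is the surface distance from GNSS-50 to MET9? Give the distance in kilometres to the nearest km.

5686 km

GNSS-50: φ = +39.08778°, λ = -136.33167°
MET9: φ = -8.65306°, λ = -155.87389°
Δφ = -47.7408°,  Δλ = -19.5422°
a = sin²(Δφ/2) + cos φ₁ cos φ₂ sin²(Δλ/2) = 0.185859
c = 2·arcsin(√a) = 0.891453 rad = 51.0765°
d = R·c = 6378 × 0.891453 = 5685.7 km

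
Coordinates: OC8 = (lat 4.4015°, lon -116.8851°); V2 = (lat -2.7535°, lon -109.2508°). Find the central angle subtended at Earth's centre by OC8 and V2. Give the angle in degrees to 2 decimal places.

10.46°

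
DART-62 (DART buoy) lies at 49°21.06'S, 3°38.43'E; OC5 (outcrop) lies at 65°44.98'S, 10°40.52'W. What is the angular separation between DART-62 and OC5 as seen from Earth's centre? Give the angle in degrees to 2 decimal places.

18.01°

DART-62: φ = -49.35100°, λ = +3.64050°
OC5: φ = -65.74967°, λ = -10.67533°
Δφ = -16.3987°,  Δλ = -14.3158°
a = sin²(Δφ/2) + cos φ₁ cos φ₂ sin²(Δλ/2) = 0.024494
c = 2·arcsin(√a) = 0.314302 rad = 18.0082°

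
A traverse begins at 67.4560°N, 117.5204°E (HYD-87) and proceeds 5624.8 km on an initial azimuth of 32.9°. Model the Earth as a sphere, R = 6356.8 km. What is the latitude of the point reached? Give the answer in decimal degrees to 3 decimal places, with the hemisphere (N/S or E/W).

56.522°N

δ = d/R = 5624.8/6356.8 = 0.884848 rad
φ₂ = arcsin(sin φ₁ cos δ + cos φ₁ sin δ cos θ)
   = arcsin(0.92359·0.63341 + 0.38339·0.77382·0.83962) = 56.52237°
λ₂ = λ₁ + atan2(sin θ sin δ cos φ₁, cos δ − sin φ₁ sin φ₂) = -112.11892°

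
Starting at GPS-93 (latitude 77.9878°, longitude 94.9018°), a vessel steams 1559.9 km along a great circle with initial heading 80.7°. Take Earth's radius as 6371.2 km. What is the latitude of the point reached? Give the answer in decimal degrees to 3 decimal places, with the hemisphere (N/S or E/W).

δ = d/R = 1559.9/6371.2 = 0.244836 rad
φ₂ = arcsin(sin φ₁ cos δ + cos φ₁ sin δ cos θ)
   = arcsin(0.97810·0.97018 + 0.20812·0.24240·0.16160) = 73.15376°
λ₂ = λ₁ + atan2(sin θ sin δ cos φ₁, cos δ − sin φ₁ sin φ₂) = 150.53324°

73.154°N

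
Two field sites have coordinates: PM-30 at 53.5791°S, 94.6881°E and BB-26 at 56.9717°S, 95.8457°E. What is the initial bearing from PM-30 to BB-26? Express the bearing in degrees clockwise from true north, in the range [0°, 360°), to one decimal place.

169.5°

Δλ = 1.1576°
y = sin Δλ · cos φ₂ = 0.011011
x = cos φ₁ sin φ₂ − sin φ₁ cos φ₂ cos Δλ = -0.059267
θ = atan2(y, x) = 169.4748° → 169.4748° (mod 360°)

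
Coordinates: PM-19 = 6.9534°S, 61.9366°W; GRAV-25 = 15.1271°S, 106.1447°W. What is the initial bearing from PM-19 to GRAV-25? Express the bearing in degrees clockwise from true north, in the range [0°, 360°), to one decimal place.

255.4°

Δλ = -44.2081°
y = sin Δλ · cos φ₂ = -0.673106
x = cos φ₁ sin φ₂ − sin φ₁ cos φ₂ cos Δλ = -0.175270
θ = atan2(y, x) = -104.5951° → 255.4049° (mod 360°)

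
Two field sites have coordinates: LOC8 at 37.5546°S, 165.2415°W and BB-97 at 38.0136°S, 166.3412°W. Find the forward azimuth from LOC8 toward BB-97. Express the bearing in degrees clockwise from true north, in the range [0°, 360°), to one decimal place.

Δλ = -1.0997°
y = sin Δλ · cos φ₂ = -0.015121
x = cos φ₁ sin φ₂ − sin φ₁ cos φ₂ cos Δλ = -0.008099
θ = atan2(y, x) = -118.1755° → 241.8245° (mod 360°)

241.8°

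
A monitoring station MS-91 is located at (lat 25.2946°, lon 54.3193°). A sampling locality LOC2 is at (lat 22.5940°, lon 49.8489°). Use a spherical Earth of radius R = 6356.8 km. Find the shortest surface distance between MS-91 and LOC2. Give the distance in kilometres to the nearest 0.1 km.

Δφ = -2.7006°,  Δλ = -4.4704°
a = sin²(Δφ/2) + cos φ₁ cos φ₂ sin²(Δλ/2) = 0.001825
c = 2·arcsin(√a) = 0.085467 rad = 4.8969°
d = R·c = 6356.8 × 0.085467 = 543.3 km

543.3 km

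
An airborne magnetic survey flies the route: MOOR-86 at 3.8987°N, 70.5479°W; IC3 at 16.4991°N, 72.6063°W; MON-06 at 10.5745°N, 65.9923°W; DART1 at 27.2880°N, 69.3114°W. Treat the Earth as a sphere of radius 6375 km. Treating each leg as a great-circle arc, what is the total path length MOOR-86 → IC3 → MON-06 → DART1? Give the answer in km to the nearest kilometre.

MOOR-86→IC3: c = 0.222730 rad, d = 1419.91 km
IC3→MON-06: c = 0.152558 rad, d = 972.55 km
MON-06→DART1: c = 0.296759 rad, d = 1891.84 km
Total = 1419.91 + 972.55 + 1891.84 = 4284.30 km

4284 km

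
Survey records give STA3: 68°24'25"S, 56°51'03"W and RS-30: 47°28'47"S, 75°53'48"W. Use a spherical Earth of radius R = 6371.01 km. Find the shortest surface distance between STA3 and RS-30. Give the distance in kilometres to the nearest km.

STA3: φ = -68.40694°, λ = -56.85083°
RS-30: φ = -47.47972°, λ = -75.89667°
Δφ = 20.9272°,  Δλ = -19.0458°
a = sin²(Δφ/2) + cos φ₁ cos φ₂ sin²(Δλ/2) = 0.039790
c = 2·arcsin(√a) = 0.401645 rad = 23.0125°
d = R·c = 6371.01 × 0.401645 = 2558.9 km

2559 km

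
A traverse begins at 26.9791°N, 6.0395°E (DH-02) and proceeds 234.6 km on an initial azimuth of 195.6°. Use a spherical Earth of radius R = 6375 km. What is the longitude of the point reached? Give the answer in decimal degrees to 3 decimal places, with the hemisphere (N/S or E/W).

5.414°E

δ = d/R = 234.6/6375 = 0.036800 rad
φ₂ = arcsin(sin φ₁ cos δ + cos φ₁ sin δ cos θ)
   = arcsin(0.45367·0.99932 + 0.89117·0.03679·-0.96316) = 24.94692°
λ₂ = λ₁ + atan2(sin θ sin δ cos φ₁, cos δ − sin φ₁ sin φ₂) = 5.41427°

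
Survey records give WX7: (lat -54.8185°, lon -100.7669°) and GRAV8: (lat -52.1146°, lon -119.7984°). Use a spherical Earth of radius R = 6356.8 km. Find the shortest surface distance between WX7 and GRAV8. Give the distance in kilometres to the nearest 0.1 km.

1287.9 km

Δφ = 2.7039°,  Δλ = -19.0315°
a = sin²(Δφ/2) + cos φ₁ cos φ₂ sin²(Δλ/2) = 0.010227
c = 2·arcsin(√a) = 0.202599 rad = 11.6081°
d = R·c = 6356.8 × 0.202599 = 1287.9 km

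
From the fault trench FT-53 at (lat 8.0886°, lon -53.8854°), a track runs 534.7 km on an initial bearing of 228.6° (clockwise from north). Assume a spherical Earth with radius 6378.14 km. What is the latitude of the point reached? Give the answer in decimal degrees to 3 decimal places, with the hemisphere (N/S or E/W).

4.898°N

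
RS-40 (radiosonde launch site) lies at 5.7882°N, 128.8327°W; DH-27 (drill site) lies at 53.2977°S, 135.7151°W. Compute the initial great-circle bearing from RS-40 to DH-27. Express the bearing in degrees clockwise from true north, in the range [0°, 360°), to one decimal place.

Δλ = -6.8824°
y = sin Δλ · cos φ₂ = -0.071618
x = cos φ₁ sin φ₂ − sin φ₁ cos φ₂ cos Δλ = -0.857504
θ = atan2(y, x) = -175.2258° → 184.7742° (mod 360°)

184.8°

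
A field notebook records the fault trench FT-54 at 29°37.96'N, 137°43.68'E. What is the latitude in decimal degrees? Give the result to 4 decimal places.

29.6327°N

29° + 37.96′/60 = 29 + 0.63267 = 29.6327°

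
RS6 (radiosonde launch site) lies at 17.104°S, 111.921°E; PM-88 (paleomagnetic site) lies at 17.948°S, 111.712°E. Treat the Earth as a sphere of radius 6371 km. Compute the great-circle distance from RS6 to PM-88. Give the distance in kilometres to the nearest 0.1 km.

96.4 km

Δφ = -0.8440°,  Δλ = -0.2090°
a = sin²(Δφ/2) + cos φ₁ cos φ₂ sin²(Δλ/2) = 0.000057
c = 2·arcsin(√a) = 0.015136 rad = 0.8672°
d = R·c = 6371 × 0.015136 = 96.4 km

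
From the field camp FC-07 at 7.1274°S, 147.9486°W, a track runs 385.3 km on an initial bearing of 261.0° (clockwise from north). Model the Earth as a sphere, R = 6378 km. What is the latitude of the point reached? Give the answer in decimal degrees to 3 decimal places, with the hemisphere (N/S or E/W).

7.656°S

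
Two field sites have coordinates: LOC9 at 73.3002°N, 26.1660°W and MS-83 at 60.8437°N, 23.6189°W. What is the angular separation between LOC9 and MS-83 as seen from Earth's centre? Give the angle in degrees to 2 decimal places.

12.49°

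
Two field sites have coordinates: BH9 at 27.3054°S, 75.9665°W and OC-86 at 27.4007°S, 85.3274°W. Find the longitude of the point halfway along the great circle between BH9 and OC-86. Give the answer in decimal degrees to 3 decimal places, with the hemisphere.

80.645°W

Bx = cos φ₂ cos Δλ = 0.875987,  By = cos φ₂ sin Δλ = -0.144405
φₘ = atan2(sin φ₁ + sin φ₂, √((cos φ₁ + Bx)² + By²)) = -27.43123°
λₘ = λ₁ + atan2(By, cos φ₁ + Bx) = -80.64493°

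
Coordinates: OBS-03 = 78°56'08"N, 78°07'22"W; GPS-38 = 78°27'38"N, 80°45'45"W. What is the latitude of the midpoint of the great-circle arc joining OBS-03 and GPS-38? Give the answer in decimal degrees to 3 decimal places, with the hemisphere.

OBS-03: φ = +78.93556°, λ = -78.12278°
GPS-38: φ = +78.46056°, λ = -80.76250°
Bx = cos φ₂ cos Δλ = 0.199830,  By = cos φ₂ sin Δλ = -0.009213
φₘ = atan2(sin φ₁ + sin φ₂, √((cos φ₁ + Bx)² + By²)) = 78.70098°
λₘ = λ₁ + atan2(By, cos φ₁ + Bx) = -79.47002°

78.701°N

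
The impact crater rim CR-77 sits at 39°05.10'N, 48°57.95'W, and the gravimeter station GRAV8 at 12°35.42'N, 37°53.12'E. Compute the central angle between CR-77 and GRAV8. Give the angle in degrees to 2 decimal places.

CR-77: φ = +39.08500°, λ = -48.96583°
GRAV8: φ = +12.59033°, λ = +37.88533°
Δφ = -26.4947°,  Δλ = 86.8512°
a = sin²(Δφ/2) + cos φ₁ cos φ₂ sin²(Δλ/2) = 0.410479
c = 2·arcsin(√a) = 1.390784 rad = 79.6861°

79.69°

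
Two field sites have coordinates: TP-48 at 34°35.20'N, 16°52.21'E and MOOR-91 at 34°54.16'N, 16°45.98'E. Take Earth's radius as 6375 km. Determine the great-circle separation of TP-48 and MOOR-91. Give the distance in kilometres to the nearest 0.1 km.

TP-48: φ = +34.58667°, λ = +16.87017°
MOOR-91: φ = +34.90267°, λ = +16.76633°
Δφ = 0.3160°,  Δλ = -0.1038°
a = sin²(Δφ/2) + cos φ₁ cos φ₂ sin²(Δλ/2) = 0.000008
c = 2·arcsin(√a) = 0.005713 rad = 0.3273°
d = R·c = 6375 × 0.005713 = 36.4 km

36.4 km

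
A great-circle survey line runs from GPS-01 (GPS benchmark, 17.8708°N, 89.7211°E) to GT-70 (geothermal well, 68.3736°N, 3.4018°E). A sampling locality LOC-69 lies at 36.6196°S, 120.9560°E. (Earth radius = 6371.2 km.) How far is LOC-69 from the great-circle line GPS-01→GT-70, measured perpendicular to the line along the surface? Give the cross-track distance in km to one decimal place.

δ₁₃ = central angle GPS-01→LOC-69 = 1.081378 rad  (haversine)
θ₁₃ = bearing GPS-01→LOC-69 = 151.865°,  θ₁₂ = bearing GPS-01→GT-70 = 337.259°
dₓₜ = R·arcsin(sin δ₁₃ · sin(θ₁₃ − θ₁₂)) = 6371.2·arcsin(0.88261·sin(-185.394°)) = 529.265 km
|dₓₜ| = 529.265 km

529.3 km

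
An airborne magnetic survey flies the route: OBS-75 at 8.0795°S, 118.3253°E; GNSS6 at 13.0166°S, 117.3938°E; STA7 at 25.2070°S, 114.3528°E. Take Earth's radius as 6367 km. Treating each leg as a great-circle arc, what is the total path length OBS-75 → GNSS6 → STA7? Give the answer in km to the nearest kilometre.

OBS-75→GNSS6: c = 0.087637 rad, d = 557.99 km
GNSS6→STA7: c = 0.218563 rad, d = 1391.59 km
Total = 557.99 + 1391.59 = 1949.58 km

1950 km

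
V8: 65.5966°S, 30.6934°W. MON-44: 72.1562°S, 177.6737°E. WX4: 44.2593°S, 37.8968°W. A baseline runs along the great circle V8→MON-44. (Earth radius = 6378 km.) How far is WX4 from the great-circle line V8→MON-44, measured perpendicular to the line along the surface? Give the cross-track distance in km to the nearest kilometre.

1072 km

δ₁₃ = central angle V8→WX4 = 0.378773 rad  (haversine)
θ₁₃ = bearing V8→WX4 = 345.945°,  θ₁₂ = bearing V8→MON-44 = 192.838°
dₓₜ = R·arcsin(sin δ₁₃ · sin(θ₁₃ − θ₁₂)) = 6378·arcsin(0.36978·sin(153.106°)) = 1071.857 km
|dₓₜ| = 1071.857 km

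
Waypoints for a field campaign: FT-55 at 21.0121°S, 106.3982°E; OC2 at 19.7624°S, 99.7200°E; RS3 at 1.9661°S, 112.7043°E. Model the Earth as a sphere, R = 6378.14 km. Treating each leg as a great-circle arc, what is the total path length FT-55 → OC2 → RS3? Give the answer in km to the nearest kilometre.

3144 km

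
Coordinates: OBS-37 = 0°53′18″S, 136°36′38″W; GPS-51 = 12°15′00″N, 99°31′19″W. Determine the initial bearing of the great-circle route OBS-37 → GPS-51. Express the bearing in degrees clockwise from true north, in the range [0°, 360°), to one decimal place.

OBS-37: φ = -0.88833°, λ = -136.61056°
GPS-51: φ = +12.25000°, λ = -99.52194°
Δλ = 37.0886°
y = sin Δλ · cos φ₂ = 0.589319
x = cos φ₁ sin φ₂ − sin φ₁ cos φ₂ cos Δλ = 0.224238
θ = atan2(y, x) = 69.1680° → 69.1680° (mod 360°)

69.2°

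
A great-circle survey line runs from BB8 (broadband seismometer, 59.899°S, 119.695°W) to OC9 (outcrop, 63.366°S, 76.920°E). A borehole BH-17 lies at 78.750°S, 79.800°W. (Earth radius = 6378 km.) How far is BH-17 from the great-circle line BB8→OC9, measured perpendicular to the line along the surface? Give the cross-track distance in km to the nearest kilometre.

δ₁₃ = central angle BB8→BH-17 = 0.393465 rad  (haversine)
θ₁₃ = bearing BB8→BH-17 = 160.951°,  θ₁₂ = bearing BB8→OC9 = 188.885°
dₓₜ = R·arcsin(sin δ₁₃ · sin(θ₁₃ − θ₁₂)) = 6378·arcsin(0.38339·sin(-27.934°)) = -1151.738 km
|dₓₜ| = 1151.738 km

1152 km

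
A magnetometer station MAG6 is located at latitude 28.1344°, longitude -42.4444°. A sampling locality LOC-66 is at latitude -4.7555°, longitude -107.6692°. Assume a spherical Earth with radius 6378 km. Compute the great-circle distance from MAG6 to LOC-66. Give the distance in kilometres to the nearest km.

7879 km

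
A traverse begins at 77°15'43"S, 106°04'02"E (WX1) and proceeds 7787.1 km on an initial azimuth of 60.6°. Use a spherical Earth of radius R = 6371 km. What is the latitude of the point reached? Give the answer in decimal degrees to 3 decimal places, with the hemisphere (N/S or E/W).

13.378°S

WX1: φ = -77.26194°, λ = +106.06722°
δ = d/R = 7787.1/6371 = 1.222273 rad
φ₂ = arcsin(sin φ₁ cos δ + cos φ₁ sin δ cos θ)
   = arcsin(-0.97539·0.34151 + 0.22049·0.93988·0.49090) = -13.37784°
λ₂ = λ₁ + atan2(sin θ sin δ cos φ₁, cos δ − sin φ₁ sin φ₂) = 163.38444°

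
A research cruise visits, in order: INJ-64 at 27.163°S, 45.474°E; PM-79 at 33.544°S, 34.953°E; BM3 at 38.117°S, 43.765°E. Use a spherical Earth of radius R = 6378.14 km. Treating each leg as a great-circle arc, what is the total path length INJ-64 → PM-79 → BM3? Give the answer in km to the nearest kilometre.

INJ-64→PM-79: c = 0.193495 rad, d = 1234.14 km
PM-79→BM3: c = 0.147942 rad, d = 943.59 km
Total = 1234.14 + 943.59 = 2177.73 km

2178 km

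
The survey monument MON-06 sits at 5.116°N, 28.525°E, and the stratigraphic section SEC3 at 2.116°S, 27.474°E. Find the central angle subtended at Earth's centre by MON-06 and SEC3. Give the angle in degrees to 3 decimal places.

Δφ = -7.2320°,  Δλ = -1.0510°
a = sin²(Δφ/2) + cos φ₁ cos φ₂ sin²(Δλ/2) = 0.004061
c = 2·arcsin(√a) = 0.127545 rad = 7.3078°

7.308°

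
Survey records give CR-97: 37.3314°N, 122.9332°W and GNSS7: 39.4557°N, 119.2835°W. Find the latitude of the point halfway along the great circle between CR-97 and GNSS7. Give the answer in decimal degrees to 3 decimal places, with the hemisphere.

38.408°N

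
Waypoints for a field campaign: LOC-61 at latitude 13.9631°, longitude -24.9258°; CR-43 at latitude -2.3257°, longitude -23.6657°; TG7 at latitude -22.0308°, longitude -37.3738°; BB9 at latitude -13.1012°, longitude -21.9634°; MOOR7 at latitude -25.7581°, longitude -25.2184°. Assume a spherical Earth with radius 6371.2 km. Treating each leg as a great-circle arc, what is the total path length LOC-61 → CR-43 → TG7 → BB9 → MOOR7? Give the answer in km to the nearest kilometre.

7819 km

LOC-61→CR-43: c = 0.285128 rad, d = 1816.61 km
CR-43→TG7: c = 0.415145 rad, d = 2644.97 km
TG7→BB9: c = 0.299718 rad, d = 1909.57 km
BB9→MOOR7: c = 0.227273 rad, d = 1448.00 km
Total = 1816.61 + 2644.97 + 1909.57 + 1448.00 = 7819.15 km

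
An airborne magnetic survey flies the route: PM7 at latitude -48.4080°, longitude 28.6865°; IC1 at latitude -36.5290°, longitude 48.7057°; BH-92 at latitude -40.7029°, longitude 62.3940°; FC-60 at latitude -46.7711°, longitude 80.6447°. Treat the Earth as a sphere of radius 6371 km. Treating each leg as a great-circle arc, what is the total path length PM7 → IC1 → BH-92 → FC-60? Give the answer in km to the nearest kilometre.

PM7→IC1: c = 0.329036 rad, d = 2096.29 km
IC1→BH-92: c = 0.200106 rad, d = 1274.87 km
BH-92→FC-60: c = 0.252556 rad, d = 1609.04 km
Total = 2096.29 + 1274.87 + 1609.04 = 4980.20 km

4980 km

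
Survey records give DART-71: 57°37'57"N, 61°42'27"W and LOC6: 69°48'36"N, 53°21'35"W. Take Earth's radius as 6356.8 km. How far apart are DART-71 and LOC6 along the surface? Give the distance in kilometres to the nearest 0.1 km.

1408.8 km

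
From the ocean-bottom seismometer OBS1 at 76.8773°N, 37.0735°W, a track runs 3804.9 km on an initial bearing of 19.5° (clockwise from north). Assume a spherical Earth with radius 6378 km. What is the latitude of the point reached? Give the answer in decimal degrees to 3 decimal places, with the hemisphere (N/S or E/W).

67.805°N

δ = d/R = 3804.9/6378 = 0.596566 rad
φ₂ = arcsin(sin φ₁ cos δ + cos φ₁ sin δ cos θ)
   = arcsin(0.97389·0.82727 + 0.22704·0.56181·0.94264) = 67.80459°
λ₂ = λ₁ + atan2(sin θ sin δ cos φ₁, cos δ − sin φ₁ sin φ₂) = 113.16245°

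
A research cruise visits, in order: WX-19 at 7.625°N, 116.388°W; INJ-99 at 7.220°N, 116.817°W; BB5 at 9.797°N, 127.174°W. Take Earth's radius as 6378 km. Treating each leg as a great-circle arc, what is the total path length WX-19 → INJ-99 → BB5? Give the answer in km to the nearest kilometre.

1241 km

WX-19→INJ-99: c = 0.010251 rad, d = 65.38 km
INJ-99→BB5: c = 0.184324 rad, d = 1175.62 km
Total = 65.38 + 1175.62 = 1241.00 km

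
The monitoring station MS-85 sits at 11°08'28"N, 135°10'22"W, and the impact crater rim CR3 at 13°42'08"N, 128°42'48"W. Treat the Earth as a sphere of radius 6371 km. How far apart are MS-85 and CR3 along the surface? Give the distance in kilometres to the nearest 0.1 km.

757.0 km

MS-85: φ = +11.14111°, λ = -135.17278°
CR3: φ = +13.70222°, λ = -128.71333°
Δφ = 2.5611°,  Δλ = 6.4594°
a = sin²(Δφ/2) + cos φ₁ cos φ₂ sin²(Δλ/2) = 0.003525
c = 2·arcsin(√a) = 0.118815 rad = 6.8076°
d = R·c = 6371 × 0.118815 = 757.0 km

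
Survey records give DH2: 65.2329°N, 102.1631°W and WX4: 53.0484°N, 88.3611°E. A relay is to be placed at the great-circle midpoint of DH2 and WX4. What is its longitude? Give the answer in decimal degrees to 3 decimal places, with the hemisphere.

110.375°E

Bx = cos φ₂ cos Δλ = -0.591028,  By = cos φ₂ sin Δλ = -0.109799
φₘ = atan2(sin φ₁ + sin φ₂, √((cos φ₁ + Bx)² + By²)) = 83.18103°
λₘ = λ₁ + atan2(By, cos φ₁ + Bx) = 110.37499°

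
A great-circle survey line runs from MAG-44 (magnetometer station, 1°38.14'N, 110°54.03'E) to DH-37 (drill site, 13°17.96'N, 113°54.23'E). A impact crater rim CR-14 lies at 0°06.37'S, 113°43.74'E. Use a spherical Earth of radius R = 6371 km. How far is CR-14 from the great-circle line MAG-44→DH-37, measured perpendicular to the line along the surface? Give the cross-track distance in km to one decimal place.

MAG-44: φ = +1.63567°, λ = +110.90050°
DH-37: φ = +13.29933°, λ = +113.90383°
CR-14: φ = -0.10617°, λ = +113.72900°
δ₁₃ = central angle MAG-44→CR-14 = 0.057971 rad  (haversine)
θ₁₃ = bearing MAG-44→CR-14 = 121.603°,  θ₁₂ = bearing MAG-44→DH-37 = 14.153°
dₓₜ = R·arcsin(sin δ₁₃ · sin(θ₁₃ − θ₁₂)) = 6371·arcsin(0.05794·sin(107.450°)) = 352.320 km
|dₓₜ| = 352.320 km

352.3 km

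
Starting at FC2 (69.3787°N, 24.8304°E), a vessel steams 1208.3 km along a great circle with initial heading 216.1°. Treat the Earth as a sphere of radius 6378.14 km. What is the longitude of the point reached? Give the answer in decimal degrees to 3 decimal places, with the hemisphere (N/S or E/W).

δ = d/R = 1208.3/6378.14 = 0.189444 rad
φ₂ = arcsin(sin φ₁ cos δ + cos φ₁ sin δ cos θ)
   = arcsin(0.93593·0.98211 + 0.35219·0.18831·-0.80799) = 59.95091°
λ₂ = λ₁ + atan2(sin θ sin δ cos φ₁, cos δ − sin φ₁ sin φ₂) = 12.02868°

12.029°E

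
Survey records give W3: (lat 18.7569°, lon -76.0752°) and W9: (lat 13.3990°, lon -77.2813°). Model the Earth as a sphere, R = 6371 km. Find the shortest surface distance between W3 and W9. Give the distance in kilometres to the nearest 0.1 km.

Δφ = -5.3579°,  Δλ = -1.2061°
a = sin²(Δφ/2) + cos φ₁ cos φ₂ sin²(Δλ/2) = 0.002287
c = 2·arcsin(√a) = 0.095674 rad = 5.4817°
d = R·c = 6371 × 0.095674 = 609.5 km

609.5 km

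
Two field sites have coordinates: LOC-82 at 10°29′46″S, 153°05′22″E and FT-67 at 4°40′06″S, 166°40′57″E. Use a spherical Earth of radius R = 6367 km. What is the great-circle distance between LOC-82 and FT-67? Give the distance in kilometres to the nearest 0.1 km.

LOC-82: φ = -10.49611°, λ = +153.08944°
FT-67: φ = -4.66833°, λ = +166.68250°
Δφ = 5.8278°,  Δλ = 13.5931°
a = sin²(Δφ/2) + cos φ₁ cos φ₂ sin²(Δλ/2) = 0.016309
c = 2·arcsin(√a) = 0.256116 rad = 14.6744°
d = R·c = 6367 × 0.256116 = 1630.7 km

1630.7 km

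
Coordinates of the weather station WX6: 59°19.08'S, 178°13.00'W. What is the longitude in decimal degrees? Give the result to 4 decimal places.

178.2167°W

178° + 13.00′/60 = 178 + 0.21667 = 178.2167°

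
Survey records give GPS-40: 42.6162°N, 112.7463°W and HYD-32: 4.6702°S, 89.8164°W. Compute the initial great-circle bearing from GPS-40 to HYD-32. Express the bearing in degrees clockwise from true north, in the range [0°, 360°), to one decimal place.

Δλ = 22.9299°
y = sin Δλ · cos φ₂ = 0.388311
x = cos φ₁ sin φ₂ − sin φ₁ cos φ₂ cos Δλ = -0.681430
θ = atan2(y, x) = 150.3234° → 150.3234° (mod 360°)

150.3°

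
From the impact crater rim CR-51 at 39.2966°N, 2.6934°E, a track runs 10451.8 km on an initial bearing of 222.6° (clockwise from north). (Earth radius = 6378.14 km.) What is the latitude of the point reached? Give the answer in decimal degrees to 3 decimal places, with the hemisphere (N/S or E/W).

δ = d/R = 10451.8/6378.14 = 1.638691 rad
φ₂ = arcsin(sin φ₁ cos δ + cos φ₁ sin δ cos θ)
   = arcsin(0.63333·-0.06784 + 0.77388·0.99770·-0.73610) = -37.68383°
λ₂ = λ₁ + atan2(sin θ sin δ cos φ₁, cos δ − sin φ₁ sin φ₂) = -55.88156°

37.684°S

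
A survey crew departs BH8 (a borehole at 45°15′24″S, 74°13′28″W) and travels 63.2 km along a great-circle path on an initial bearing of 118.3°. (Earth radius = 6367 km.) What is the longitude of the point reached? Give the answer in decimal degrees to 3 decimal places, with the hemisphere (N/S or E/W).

BH8: φ = -45.25667°, λ = -74.22444°
δ = d/R = 63.2/6367 = 0.009926 rad
φ₂ = arcsin(sin φ₁ cos δ + cos φ₁ sin δ cos θ)
   = arcsin(-0.71027·0.99995 + 0.70393·0.00993·-0.47409) = -45.52407°
λ₂ = λ₁ + atan2(sin θ sin δ cos φ₁, cos δ − sin φ₁ sin φ₂) = -73.50970°

73.510°W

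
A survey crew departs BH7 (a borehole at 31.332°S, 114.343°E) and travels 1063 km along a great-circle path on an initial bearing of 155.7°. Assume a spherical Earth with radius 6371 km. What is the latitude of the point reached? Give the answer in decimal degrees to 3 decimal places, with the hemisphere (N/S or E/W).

39.946°S

δ = d/R = 1063/6371 = 0.166850 rad
φ₂ = arcsin(sin φ₁ cos δ + cos φ₁ sin δ cos θ)
   = arcsin(-0.52000·0.98611 + 0.85417·0.16608·-0.91140) = -39.94593°
λ₂ = λ₁ + atan2(sin θ sin δ cos φ₁, cos δ − sin φ₁ sin φ₂) = 119.45741°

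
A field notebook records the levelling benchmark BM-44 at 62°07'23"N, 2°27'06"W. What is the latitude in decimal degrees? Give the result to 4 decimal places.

62.1231°N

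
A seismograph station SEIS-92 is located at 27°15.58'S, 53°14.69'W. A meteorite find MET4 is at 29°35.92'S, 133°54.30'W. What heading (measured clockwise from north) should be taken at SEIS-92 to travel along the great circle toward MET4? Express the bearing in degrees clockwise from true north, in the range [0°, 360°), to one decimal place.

246.4°

SEIS-92: φ = -27.25967°, λ = -53.24483°
MET4: φ = -29.59867°, λ = -133.90500°
Δλ = -80.6602°
y = sin Δλ · cos φ₂ = -0.857979
x = cos φ₁ sin φ₂ − sin φ₁ cos φ₂ cos Δλ = -0.374434
θ = atan2(y, x) = -113.5771° → 246.4229° (mod 360°)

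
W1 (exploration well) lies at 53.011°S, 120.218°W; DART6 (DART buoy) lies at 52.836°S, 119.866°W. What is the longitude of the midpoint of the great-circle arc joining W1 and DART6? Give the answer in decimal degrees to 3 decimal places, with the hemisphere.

120.042°W

Bx = cos φ₂ cos Δλ = 0.604087,  By = cos φ₂ sin Δλ = 0.003711
φₘ = atan2(sin φ₁ + sin φ₂, √((cos φ₁ + Bx)² + By²)) = -52.92363°
λₘ = λ₁ + atan2(By, cos φ₁ + Bx) = -120.04164°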